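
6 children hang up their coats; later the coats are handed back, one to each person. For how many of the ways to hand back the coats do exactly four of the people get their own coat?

Choose which 4 of the 6 are fixed: C(6,4) = 15.
The remaining 2 must be deranged: !2 = 1.
Total: 15 × 1 = 15.

15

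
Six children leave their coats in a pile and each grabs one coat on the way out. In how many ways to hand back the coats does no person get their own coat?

Use !n = (n-1)(!(n-1) + !(n-2)).
!6 = 5·(44 + 9) = 5·53 = 265

265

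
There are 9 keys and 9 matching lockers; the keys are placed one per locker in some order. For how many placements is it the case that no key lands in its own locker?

133496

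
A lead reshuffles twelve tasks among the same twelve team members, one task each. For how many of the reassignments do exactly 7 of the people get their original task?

Pick the 7 fixed positions: C(12,7) = 792 ways.
The remaining 5 must be deranged: !5 = 44.
Total: 792 × 44 = 34848.

34848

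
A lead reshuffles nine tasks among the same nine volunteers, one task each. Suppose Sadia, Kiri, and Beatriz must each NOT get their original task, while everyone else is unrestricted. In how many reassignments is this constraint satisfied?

256320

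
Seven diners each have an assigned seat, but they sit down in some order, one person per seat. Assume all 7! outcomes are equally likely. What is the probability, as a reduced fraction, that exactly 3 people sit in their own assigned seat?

1/16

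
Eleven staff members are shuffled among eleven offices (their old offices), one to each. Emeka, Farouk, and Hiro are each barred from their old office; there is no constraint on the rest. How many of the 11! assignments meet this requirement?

Inclusion-exclusion on the 3 forbidden self-matches:
Σ_{j=0}^{3} (-1)^j C(3,j)(11-j)!
= C(3,0)·11! - C(3,1)·10! + C(3,2)·9! - C(3,3)·8!
= 39916800 - 10886400 + 1088640 - 40320
= 30078720

30078720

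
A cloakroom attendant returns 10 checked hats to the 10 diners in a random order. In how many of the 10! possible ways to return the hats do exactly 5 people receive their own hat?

Pick the 5 fixed positions: C(10,5) = 252 ways.
The other 5 form a derangement: !5 = 44.
Total: 252 × 44 = 11088.

11088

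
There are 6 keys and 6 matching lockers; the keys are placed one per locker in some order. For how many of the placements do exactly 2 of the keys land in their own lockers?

135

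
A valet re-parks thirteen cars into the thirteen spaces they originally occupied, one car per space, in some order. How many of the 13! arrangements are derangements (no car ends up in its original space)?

Use !n = n·!(n-1) + (-1)^n.
!13 = 13·176214841 - 1 = 2290792932

2290792932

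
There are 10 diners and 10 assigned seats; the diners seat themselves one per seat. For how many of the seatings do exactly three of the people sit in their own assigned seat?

222480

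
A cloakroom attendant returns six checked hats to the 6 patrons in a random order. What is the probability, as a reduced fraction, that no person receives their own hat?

53/144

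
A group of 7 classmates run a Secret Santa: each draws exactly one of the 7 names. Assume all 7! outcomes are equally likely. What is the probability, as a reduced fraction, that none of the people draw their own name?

103/280

Favorable outcomes: !7 = 1854.
Total outcomes: 7! = 5040.
Probability = 1854/5040 = 103/280.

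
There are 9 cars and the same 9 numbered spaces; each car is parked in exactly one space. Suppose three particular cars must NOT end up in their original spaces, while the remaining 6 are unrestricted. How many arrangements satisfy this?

Inclusion-exclusion on the 3 forbidden self-matches:
Σ_{j=0}^{3} (-1)^j C(3,j)(9-j)!
= C(3,0)·9! - C(3,1)·8! + C(3,2)·7! - C(3,3)·6!
= 362880 - 120960 + 15120 - 720
= 256320

256320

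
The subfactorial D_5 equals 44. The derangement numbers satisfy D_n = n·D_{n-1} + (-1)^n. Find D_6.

265

D_6 = 6·44 + 1 = 265.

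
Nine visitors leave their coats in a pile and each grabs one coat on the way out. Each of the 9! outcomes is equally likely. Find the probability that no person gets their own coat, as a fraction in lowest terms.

16687/45360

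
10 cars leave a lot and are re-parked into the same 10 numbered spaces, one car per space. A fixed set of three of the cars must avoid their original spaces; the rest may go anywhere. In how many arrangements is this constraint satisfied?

2656080

Let A_j be the event that the j-th constrained one is fixed. By inclusion-exclusion over the 3 events:
Σ_{j=0}^{3} (-1)^j C(3,j)(10-j)!
= C(3,0)·10! - C(3,1)·9! + C(3,2)·8! - C(3,3)·7!
= 3628800 - 1088640 + 120960 - 5040
= 2656080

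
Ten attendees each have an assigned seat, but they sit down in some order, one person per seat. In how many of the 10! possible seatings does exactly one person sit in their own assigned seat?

1334960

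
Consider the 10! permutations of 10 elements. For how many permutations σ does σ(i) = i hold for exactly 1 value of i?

1334960

Pick the single fixed position: C(10,1) = 10 ways.
The other 9 form a derangement: !9 = 133496.
Total: 10 × 133496 = 1334960.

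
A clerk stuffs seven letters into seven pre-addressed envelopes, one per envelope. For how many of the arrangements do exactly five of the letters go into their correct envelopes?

Choose which 5 of the 7 are fixed: C(7,5) = 21.
The other 2 form a derangement: !2 = 1.
Total: 21 × 1 = 21.

21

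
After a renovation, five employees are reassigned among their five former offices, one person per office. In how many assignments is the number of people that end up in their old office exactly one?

45

Choose which one of the 5 is fixed: C(5,1) = 5.
The remaining 4 must be deranged: !4 = 9.
Total: 5 × 9 = 45.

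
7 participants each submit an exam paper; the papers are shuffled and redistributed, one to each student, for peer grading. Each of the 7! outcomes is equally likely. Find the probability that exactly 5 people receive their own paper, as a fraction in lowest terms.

1/240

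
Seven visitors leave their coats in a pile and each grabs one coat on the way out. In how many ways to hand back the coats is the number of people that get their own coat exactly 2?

Choose which 2 of the 7 are fixed: C(7,2) = 21.
The other 5 form a derangement: !5 = 44.
Total: 21 × 44 = 924.

924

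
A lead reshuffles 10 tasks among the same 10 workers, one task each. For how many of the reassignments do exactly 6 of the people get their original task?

Choose which 6 of the 10 are fixed: C(10,6) = 210.
The other 4 form a derangement: !4 = 9.
Total: 210 × 9 = 1890.

1890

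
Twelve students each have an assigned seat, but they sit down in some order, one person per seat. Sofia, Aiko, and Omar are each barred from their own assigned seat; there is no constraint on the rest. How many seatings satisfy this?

Let A_j be the event that the j-th constrained one is fixed. By inclusion-exclusion over the 3 events:
Σ_{j=0}^{3} (-1)^j C(3,j)(12-j)!
= C(3,0)·12! - C(3,1)·11! + C(3,2)·10! - C(3,3)·9!
= 479001600 - 119750400 + 10886400 - 362880
= 369774720

369774720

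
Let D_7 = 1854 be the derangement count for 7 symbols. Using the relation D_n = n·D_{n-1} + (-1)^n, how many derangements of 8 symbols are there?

D_8 = 8·1854 + 1 = 14833.

14833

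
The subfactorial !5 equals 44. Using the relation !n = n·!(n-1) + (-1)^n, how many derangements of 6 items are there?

265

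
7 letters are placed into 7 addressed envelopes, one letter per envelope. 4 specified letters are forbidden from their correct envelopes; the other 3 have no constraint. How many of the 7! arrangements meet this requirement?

Let A_j be the event that the j-th constrained one is fixed. By inclusion-exclusion over the 4 events:
Σ_{j=0}^{4} (-1)^j C(4,j)(7-j)!
= C(4,0)·7! - C(4,1)·6! + C(4,2)·5! - C(4,3)·4! + C(4,4)·3!
= 5040 - 2880 + 720 - 96 + 6
= 2790

2790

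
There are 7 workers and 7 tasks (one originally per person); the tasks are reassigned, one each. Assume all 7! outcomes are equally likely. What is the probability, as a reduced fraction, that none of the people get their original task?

103/280

Favorable outcomes: !7 = 1854.
Total outcomes: 7! = 5040.
Probability = 1854/5040 = 103/280.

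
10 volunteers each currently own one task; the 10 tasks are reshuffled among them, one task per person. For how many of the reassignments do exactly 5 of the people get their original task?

Choose which 5 of the 10 are fixed: C(10,5) = 252.
The remaining 5 must be deranged: !5 = 44.
Total: 252 × 44 = 11088.

11088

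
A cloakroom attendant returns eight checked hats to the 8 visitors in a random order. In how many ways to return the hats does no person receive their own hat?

14833

!8 is the nearest integer to 8!/e.
8! = 40320, and 40320/e ≈ 14832.90, so !8 = 14833.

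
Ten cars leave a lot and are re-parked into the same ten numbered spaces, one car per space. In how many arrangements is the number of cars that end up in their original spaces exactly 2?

667485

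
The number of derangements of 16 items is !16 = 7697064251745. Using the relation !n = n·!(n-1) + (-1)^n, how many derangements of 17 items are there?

130850092279664

!17 = 17·7697064251745 - 1 = 130850092279664.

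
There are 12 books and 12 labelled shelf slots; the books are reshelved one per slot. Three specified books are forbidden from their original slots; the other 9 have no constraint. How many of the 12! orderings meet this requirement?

369774720

Inclusion-exclusion on the 3 forbidden self-matches:
Σ_{j=0}^{3} (-1)^j C(3,j)(12-j)!
= C(3,0)·12! - C(3,1)·11! + C(3,2)·10! - C(3,3)·9!
= 479001600 - 119750400 + 10886400 - 362880
= 369774720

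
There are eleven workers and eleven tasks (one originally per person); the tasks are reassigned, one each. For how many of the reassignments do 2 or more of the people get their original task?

10547659

Sum C(11,i)·!(11-i) for i = 2..11:
  i=2: C(11,2)·!9 = 55·133496 = 7342280
  i=3: C(11,3)·!8 = 165·14833 = 2447445
  i=4: C(11,4)·!7 = 330·1854 = 611820
  i=5: C(11,5)·!6 = 462·265 = 122430
  i=6: C(11,6)·!5 = 462·44 = 20328
  i=7: C(11,7)·!4 = 330·9 = 2970
  i=8: C(11,8)·!3 = 165·2 = 330
  i=9: C(11,9)·!2 = 55·1 = 55
  i=10: C(11,10)·!1 = 11·0 = 0
  i=11: C(11,11)·!0 = 1·1 = 1
Total = 10547659.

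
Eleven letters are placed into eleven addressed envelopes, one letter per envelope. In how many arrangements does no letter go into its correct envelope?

14684570

Recurrence: !11 = 11·!10 + (-1)^11.
!11 = 11·1334961 - 1 = 14684570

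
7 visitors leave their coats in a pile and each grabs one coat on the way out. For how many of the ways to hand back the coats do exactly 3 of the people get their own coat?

315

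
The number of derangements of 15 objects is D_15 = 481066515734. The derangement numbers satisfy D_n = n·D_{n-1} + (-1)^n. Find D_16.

7697064251745

D_16 = 16·481066515734 + 1 = 7697064251745.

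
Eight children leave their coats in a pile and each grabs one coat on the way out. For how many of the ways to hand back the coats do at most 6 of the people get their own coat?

40319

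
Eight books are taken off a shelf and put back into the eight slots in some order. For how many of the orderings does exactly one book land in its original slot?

Pick the single fixed position: C(8,1) = 8 ways.
The remaining 7 must be deranged: !7 = 1854.
Total: 8 × 1854 = 14832.

14832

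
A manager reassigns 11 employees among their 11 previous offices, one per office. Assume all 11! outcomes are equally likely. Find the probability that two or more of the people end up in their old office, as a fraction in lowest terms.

Favorable outcomes: Σ_{i≥2} C(11,i)·!(11-i) = 55·133496 + 165·14833 + 330·1854 + 462·265 + 462·44 + 330·9 + 165·2 + 55·1 + 11·0 + 1·1 = 10547659.
Total outcomes: 11! = 39916800.
Probability = 10547659/39916800 = 10547659/39916800.

10547659/39916800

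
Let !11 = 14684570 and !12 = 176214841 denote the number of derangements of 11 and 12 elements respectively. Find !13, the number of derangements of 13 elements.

2290792932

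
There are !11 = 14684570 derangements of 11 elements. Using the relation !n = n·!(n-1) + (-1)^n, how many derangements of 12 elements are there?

176214841

!12 = 12·14684570 + 1 = 176214841.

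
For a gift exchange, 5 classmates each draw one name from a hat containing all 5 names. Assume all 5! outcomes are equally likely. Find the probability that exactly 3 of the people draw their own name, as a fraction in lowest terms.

1/12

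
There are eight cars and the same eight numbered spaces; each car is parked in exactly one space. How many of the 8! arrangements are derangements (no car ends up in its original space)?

14833

The subfactorial !8 = [8!/e] (nearest integer).
8! = 40320, and 40320/e ≈ 14832.90, so !8 = 14833.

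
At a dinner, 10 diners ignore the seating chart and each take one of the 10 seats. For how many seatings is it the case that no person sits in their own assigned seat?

1334961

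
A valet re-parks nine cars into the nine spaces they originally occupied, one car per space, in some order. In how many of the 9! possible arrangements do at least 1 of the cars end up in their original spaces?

229384

Sum C(9,i)·!(9-i) for i = 1..9:
  i=1: C(9,1)·!8 = 9·14833 = 133497
  i=2: C(9,2)·!7 = 36·1854 = 66744
  i=3: C(9,3)·!6 = 84·265 = 22260
  i=4: C(9,4)·!5 = 126·44 = 5544
  i=5: C(9,5)·!4 = 126·9 = 1134
  i=6: C(9,6)·!3 = 84·2 = 168
  i=7: C(9,7)·!2 = 36·1 = 36
  i=8: C(9,8)·!1 = 9·0 = 0
  i=9: C(9,9)·!0 = 1·1 = 1
Total = 229384.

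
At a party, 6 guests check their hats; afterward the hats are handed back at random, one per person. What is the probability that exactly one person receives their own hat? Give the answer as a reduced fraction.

Favorable outcomes: C(6,1)·!5 = 6·44 = 264.
Total outcomes: 6! = 720.
Probability = 264/720 = 11/30.

11/30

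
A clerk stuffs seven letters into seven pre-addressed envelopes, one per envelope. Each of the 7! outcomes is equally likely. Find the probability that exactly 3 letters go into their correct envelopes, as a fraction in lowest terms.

1/16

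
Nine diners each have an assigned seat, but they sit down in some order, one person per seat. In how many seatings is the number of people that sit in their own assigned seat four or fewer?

# with exactly i fixed is C(9,i)·!(9-i); sum over i=0..4:
  i=0: C(9,0)·!9 = 1·133496 = 133496
  i=1: C(9,1)·!8 = 9·14833 = 133497
  i=2: C(9,2)·!7 = 36·1854 = 66744
  i=3: C(9,3)·!6 = 84·265 = 22260
  i=4: C(9,4)·!5 = 126·44 = 5544
Total = 361541.

361541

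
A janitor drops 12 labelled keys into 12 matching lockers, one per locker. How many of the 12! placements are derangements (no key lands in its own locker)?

Recurrence: !12 = 12·!11 + (-1)^12.
!12 = 12·14684570 + 1 = 176214841

176214841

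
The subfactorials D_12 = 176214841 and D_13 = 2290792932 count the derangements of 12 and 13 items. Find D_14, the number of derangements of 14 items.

32071101049

D_14 = (14-1)·(D_13 + D_12) = 13·(2290792932 + 176214841) = 13·2467007773 = 32071101049.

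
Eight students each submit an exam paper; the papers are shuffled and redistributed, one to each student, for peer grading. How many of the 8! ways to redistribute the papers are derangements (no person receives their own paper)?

14833

!8 is the nearest integer to 8!/e.
8! = 40320, and 40320/e ≈ 14832.90, so !8 = 14833.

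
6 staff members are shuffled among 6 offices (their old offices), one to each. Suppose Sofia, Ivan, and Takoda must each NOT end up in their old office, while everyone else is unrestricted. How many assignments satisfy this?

426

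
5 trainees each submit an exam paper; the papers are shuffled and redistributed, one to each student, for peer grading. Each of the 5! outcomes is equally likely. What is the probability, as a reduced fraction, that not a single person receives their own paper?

11/30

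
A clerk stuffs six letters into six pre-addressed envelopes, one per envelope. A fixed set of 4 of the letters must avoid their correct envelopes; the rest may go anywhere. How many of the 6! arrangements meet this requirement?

Let A_j be the event that the j-th constrained one is fixed. By inclusion-exclusion over the 4 events:
Σ_{j=0}^{4} (-1)^j C(4,j)(6-j)!
= C(4,0)·6! - C(4,1)·5! + C(4,2)·4! - C(4,3)·3! + C(4,4)·2!
= 720 - 480 + 144 - 24 + 2
= 362

362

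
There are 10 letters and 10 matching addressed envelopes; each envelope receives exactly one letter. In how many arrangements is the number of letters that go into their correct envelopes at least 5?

13264

Sum C(10,i)·!(10-i) for i = 5..10:
  i=5: C(10,5)·!5 = 252·44 = 11088
  i=6: C(10,6)·!4 = 210·9 = 1890
  i=7: C(10,7)·!3 = 120·2 = 240
  i=8: C(10,8)·!2 = 45·1 = 45
  i=9: C(10,9)·!1 = 10·0 = 0
  i=10: C(10,10)·!0 = 1·1 = 1
Total = 13264.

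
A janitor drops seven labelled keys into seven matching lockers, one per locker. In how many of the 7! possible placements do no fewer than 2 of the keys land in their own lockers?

Sum C(7,i)·!(7-i) for i = 2..7:
  i=2: C(7,2)·!5 = 21·44 = 924
  i=3: C(7,3)·!4 = 35·9 = 315
  i=4: C(7,4)·!3 = 35·2 = 70
  i=5: C(7,5)·!2 = 21·1 = 21
  i=6: C(7,6)·!1 = 7·0 = 0
  i=7: C(7,7)·!0 = 1·1 = 1
Total = 1331.

1331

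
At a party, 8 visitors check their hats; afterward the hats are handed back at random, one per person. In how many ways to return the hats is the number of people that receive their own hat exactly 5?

Pick the 5 fixed positions: C(8,5) = 56 ways.
The remaining 3 must be deranged: !3 = 2.
Total: 56 × 2 = 112.

112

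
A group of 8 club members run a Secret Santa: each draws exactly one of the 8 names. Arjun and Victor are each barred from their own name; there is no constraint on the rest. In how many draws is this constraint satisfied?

Inclusion-exclusion on the 2 forbidden self-matches:
Σ_{j=0}^{2} (-1)^j C(2,j)(8-j)!
= C(2,0)·8! - C(2,1)·7! + C(2,2)·6!
= 40320 - 10080 + 720
= 30960

30960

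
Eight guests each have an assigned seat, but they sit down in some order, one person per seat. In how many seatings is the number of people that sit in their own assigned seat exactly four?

630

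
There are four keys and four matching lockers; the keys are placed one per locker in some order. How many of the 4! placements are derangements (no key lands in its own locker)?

Use !n = n·!(n-1) + (-1)^n.
!4 = 4·2 + 1 = 9

9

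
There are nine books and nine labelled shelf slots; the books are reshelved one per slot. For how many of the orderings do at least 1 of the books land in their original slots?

229384

# with exactly i fixed is C(9,i)·!(9-i); sum over i=1..9:
  i=1: C(9,1)·!8 = 9·14833 = 133497
  i=2: C(9,2)·!7 = 36·1854 = 66744
  i=3: C(9,3)·!6 = 84·265 = 22260
  i=4: C(9,4)·!5 = 126·44 = 5544
  i=5: C(9,5)·!4 = 126·9 = 1134
  i=6: C(9,6)·!3 = 84·2 = 168
  i=7: C(9,7)·!2 = 36·1 = 36
  i=8: C(9,8)·!1 = 9·0 = 0
  i=9: C(9,9)·!0 = 1·1 = 1
Total = 229384.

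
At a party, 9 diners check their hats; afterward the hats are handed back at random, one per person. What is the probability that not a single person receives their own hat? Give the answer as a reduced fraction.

16687/45360

Favorable outcomes: !9 = 133496.
Total outcomes: 9! = 362880.
Probability = 133496/362880 = 16687/45360.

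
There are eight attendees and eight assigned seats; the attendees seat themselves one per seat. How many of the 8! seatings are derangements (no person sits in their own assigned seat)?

By inclusion-exclusion, !8 = Σ (-1)^k · 8!/k! for k=0..8
= 8! - 8!/1! + 8!/2! - 8!/3! + 8!/4! - 8!/5! + 8!/6! - 8!/7! + 8!/8!
= 40320 - 40320 + 20160 - 6720 + 1680 - 336 + 56 - 8 + 1
= 14833

14833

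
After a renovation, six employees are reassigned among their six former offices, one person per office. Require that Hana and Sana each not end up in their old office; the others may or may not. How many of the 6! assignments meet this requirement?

Let A_j be the event that the j-th constrained one is fixed. By inclusion-exclusion over the 2 events:
Σ_{j=0}^{2} (-1)^j C(2,j)(6-j)!
= C(2,0)·6! - C(2,1)·5! + C(2,2)·4!
= 720 - 240 + 24
= 504

504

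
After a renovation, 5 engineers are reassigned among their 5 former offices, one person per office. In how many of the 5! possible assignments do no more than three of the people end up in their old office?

Sum C(5,i)·!(5-i) for i = 0..3:
  i=0: C(5,0)·!5 = 1·44 = 44
  i=1: C(5,1)·!4 = 5·9 = 45
  i=2: C(5,2)·!3 = 10·2 = 20
  i=3: C(5,3)·!2 = 10·1 = 10
Total = 119.

119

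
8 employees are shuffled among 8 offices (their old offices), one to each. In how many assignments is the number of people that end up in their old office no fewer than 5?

# with exactly i fixed is C(8,i)·!(8-i); sum over i=5..8:
  i=5: C(8,5)·!3 = 56·2 = 112
  i=6: C(8,6)·!2 = 28·1 = 28
  i=7: C(8,7)·!1 = 8·0 = 0
  i=8: C(8,8)·!0 = 1·1 = 1
Total = 141.

141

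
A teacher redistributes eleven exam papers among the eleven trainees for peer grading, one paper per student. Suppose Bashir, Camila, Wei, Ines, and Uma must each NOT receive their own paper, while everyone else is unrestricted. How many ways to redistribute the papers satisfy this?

Let A_j be the event that the j-th constrained one is fixed. By inclusion-exclusion over the 5 events:
Σ_{j=0}^{5} (-1)^j C(5,j)(11-j)!
= C(5,0)·11! - C(5,1)·10! + C(5,2)·9! - C(5,3)·8! + C(5,4)·7! - C(5,5)·6!
= 39916800 - 18144000 + 3628800 - 403200 + 25200 - 720
= 25022880

25022880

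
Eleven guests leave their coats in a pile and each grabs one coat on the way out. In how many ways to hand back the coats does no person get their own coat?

14684570

!11 is the nearest integer to 11!/e.
11! = 39916800, and 39916800/e ≈ 14684570.08, so !11 = 14684570.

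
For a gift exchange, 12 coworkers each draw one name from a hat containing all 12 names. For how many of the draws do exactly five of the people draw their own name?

Pick the 5 fixed positions: C(12,5) = 792 ways.
The remaining 7 must be deranged: !7 = 1854.
Total: 792 × 1854 = 1468368.

1468368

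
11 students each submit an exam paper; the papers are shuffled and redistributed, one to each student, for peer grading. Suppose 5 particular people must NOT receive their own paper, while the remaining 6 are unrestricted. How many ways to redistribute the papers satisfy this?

25022880

Inclusion-exclusion on the 5 forbidden self-matches:
Σ_{j=0}^{5} (-1)^j C(5,j)(11-j)!
= C(5,0)·11! - C(5,1)·10! + C(5,2)·9! - C(5,3)·8! + C(5,4)·7! - C(5,5)·6!
= 39916800 - 18144000 + 3628800 - 403200 + 25200 - 720
= 25022880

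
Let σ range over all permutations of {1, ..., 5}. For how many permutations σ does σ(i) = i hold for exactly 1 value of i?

45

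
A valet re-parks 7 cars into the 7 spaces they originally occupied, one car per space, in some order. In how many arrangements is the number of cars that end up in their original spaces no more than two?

# with exactly i fixed is C(7,i)·!(7-i); sum over i=0..2:
  i=0: C(7,0)·!7 = 1·1854 = 1854
  i=1: C(7,1)·!6 = 7·265 = 1855
  i=2: C(7,2)·!5 = 21·44 = 924
Total = 4633.

4633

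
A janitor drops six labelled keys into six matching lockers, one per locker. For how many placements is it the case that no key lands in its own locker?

!6 = 6! · Σ_{k=0}^{6} (-1)^k/k!
= 6! - 6!/1! + 6!/2! - 6!/3! + 6!/4! - 6!/5! + 6!/6!
= 720 - 720 + 360 - 120 + 30 - 6 + 1
= 265

265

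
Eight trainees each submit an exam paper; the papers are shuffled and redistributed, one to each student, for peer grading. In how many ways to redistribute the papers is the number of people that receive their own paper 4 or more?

771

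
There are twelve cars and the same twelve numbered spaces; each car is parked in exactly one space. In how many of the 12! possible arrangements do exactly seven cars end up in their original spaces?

34848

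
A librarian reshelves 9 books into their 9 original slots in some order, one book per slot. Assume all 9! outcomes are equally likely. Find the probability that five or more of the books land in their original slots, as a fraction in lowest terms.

1339/362880

Favorable outcomes: Σ_{i≥5} C(9,i)·!(9-i) = 126·9 + 84·2 + 36·1 + 9·0 + 1·1 = 1339.
Total outcomes: 9! = 362880.
Probability = 1339/362880 = 1339/362880.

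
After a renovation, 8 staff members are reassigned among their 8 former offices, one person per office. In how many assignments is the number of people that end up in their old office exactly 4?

Choose which 4 of the 8 are fixed: C(8,4) = 70.
The remaining 4 must be deranged: !4 = 9.
Total: 70 × 9 = 630.

630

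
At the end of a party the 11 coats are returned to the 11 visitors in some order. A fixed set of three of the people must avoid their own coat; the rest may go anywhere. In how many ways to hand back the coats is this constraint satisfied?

Inclusion-exclusion on the 3 forbidden self-matches:
Σ_{j=0}^{3} (-1)^j C(3,j)(11-j)!
= C(3,0)·11! - C(3,1)·10! + C(3,2)·9! - C(3,3)·8!
= 39916800 - 10886400 + 1088640 - 40320
= 30078720

30078720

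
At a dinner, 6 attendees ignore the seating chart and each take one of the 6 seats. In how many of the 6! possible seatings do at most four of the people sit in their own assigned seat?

# with exactly i fixed is C(6,i)·!(6-i); sum over i=0..4:
  i=0: C(6,0)·!6 = 1·265 = 265
  i=1: C(6,1)·!5 = 6·44 = 264
  i=2: C(6,2)·!4 = 15·9 = 135
  i=3: C(6,3)·!3 = 20·2 = 40
  i=4: C(6,4)·!2 = 15·1 = 15
Total = 719.

719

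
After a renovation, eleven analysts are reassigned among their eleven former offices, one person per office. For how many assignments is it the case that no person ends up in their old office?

14684570

The number of derangements of 11 is !11 = Σ_{k=0}^{11} (-1)^k·11!/k!
= 11! - 11!/1! + 11!/2! - 11!/3! + 11!/4! - 11!/5! + 11!/6! - 11!/7! + 11!/8! - 11!/9! + 11!/10! - 11!/11!
= 39916800 - 39916800 + 19958400 - 6652800 + 1663200 - 332640 + 55440 - 7920 + 990 - 110 + 11 - 1
= 14684570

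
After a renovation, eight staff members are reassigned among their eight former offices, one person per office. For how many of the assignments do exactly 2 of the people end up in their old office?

Choose which 2 of the 8 are fixed: C(8,2) = 28.
The remaining 6 must be deranged: !6 = 265.
Total: 28 × 265 = 7420.

7420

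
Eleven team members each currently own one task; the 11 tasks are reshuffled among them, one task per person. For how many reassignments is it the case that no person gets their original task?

14684570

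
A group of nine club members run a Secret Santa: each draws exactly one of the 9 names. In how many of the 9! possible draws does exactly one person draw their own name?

Choose which one of the 9 is fixed: C(9,1) = 9.
The remaining 8 must be deranged: !8 = 14833.
Total: 9 × 14833 = 133497.

133497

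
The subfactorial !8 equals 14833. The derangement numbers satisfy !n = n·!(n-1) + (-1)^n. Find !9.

133496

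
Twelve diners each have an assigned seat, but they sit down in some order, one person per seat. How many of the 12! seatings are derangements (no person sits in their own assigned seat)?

The number of derangements of 12 is !12 = Σ_{k=0}^{12} (-1)^k·12!/k!
= 12! - 12!/1! + 12!/2! - 12!/3! + 12!/4! - 12!/5! + 12!/6! - 12!/7! + 12!/8! - 12!/9! + 12!/10! - 12!/11! + 12!/12!
= 479001600 - 479001600 + 239500800 - 79833600 + 19958400 - 3991680 + 665280 - 95040 + 11880 - 1320 + 132 - 12 + 1
= 176214841

176214841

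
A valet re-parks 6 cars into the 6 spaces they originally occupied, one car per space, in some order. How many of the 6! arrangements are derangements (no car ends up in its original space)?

!6 is the nearest integer to 6!/e.
6! = 720, and 720/e ≈ 264.87, so !6 = 265.

265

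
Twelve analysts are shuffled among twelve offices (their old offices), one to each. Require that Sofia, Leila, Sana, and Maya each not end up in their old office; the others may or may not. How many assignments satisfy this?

Inclusion-exclusion on the 4 forbidden self-matches:
Σ_{j=0}^{4} (-1)^j C(4,j)(12-j)!
= C(4,0)·12! - C(4,1)·11! + C(4,2)·10! - C(4,3)·9! + C(4,4)·8!
= 479001600 - 159667200 + 21772800 - 1451520 + 40320
= 339696000

339696000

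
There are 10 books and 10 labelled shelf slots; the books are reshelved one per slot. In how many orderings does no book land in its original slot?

Recurrence: !10 = 10·!9 + (-1)^10.
!10 = 10·133496 + 1 = 1334961

1334961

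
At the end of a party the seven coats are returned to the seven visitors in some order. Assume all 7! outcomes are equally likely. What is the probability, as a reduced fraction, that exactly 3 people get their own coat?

1/16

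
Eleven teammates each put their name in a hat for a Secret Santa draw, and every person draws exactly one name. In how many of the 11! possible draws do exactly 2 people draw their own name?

Choose which 2 of the 11 are fixed: C(11,2) = 55.
The other 9 form a derangement: !9 = 133496.
Total: 55 × 133496 = 7342280.

7342280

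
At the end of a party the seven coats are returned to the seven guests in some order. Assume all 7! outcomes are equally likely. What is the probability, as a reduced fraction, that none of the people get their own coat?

Favorable outcomes: !7 = 1854.
Total outcomes: 7! = 5040.
Probability = 1854/5040 = 103/280.

103/280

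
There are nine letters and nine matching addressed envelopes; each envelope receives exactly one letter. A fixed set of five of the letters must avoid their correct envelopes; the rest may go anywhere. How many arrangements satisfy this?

Let A_j be the event that the j-th constrained one is fixed. By inclusion-exclusion over the 5 events:
Σ_{j=0}^{5} (-1)^j C(5,j)(9-j)!
= C(5,0)·9! - C(5,1)·8! + C(5,2)·7! - C(5,3)·6! + C(5,4)·5! - C(5,5)·4!
= 362880 - 201600 + 50400 - 7200 + 600 - 24
= 205056

205056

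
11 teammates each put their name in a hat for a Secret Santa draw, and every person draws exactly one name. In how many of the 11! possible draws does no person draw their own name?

By inclusion-exclusion, !11 = Σ (-1)^k · 11!/k! for k=0..11
= 11! - 11!/1! + 11!/2! - 11!/3! + 11!/4! - 11!/5! + 11!/6! - 11!/7! + 11!/8! - 11!/9! + 11!/10! - 11!/11!
= 39916800 - 39916800 + 19958400 - 6652800 + 1663200 - 332640 + 55440 - 7920 + 990 - 110 + 11 - 1
= 14684570

14684570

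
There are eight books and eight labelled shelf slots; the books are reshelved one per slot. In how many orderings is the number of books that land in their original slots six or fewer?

40319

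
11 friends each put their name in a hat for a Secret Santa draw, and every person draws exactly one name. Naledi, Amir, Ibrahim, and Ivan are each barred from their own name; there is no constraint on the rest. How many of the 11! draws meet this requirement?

27422640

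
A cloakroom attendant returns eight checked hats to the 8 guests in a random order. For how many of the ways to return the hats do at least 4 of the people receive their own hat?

# with exactly i fixed is C(8,i)·!(8-i); sum over i=4..8:
  i=4: C(8,4)·!4 = 70·9 = 630
  i=5: C(8,5)·!3 = 56·2 = 112
  i=6: C(8,6)·!2 = 28·1 = 28
  i=7: C(8,7)·!1 = 8·0 = 0
  i=8: C(8,8)·!0 = 1·1 = 1
Total = 771.

771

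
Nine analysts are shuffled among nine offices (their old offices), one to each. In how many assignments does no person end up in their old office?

Use !n = n·!(n-1) + (-1)^n.
!9 = 9·14833 - 1 = 133496

133496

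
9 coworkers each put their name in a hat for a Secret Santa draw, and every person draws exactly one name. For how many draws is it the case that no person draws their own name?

!9 is the nearest integer to 9!/e.
9! = 362880, and 362880/e ≈ 133496.09, so !9 = 133496.

133496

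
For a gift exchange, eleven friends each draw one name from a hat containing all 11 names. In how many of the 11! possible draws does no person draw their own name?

14684570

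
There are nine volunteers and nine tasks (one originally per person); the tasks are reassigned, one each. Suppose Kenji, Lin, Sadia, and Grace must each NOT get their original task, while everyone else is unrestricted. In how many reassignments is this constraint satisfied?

229080

Inclusion-exclusion on the 4 forbidden self-matches:
Σ_{j=0}^{4} (-1)^j C(4,j)(9-j)!
= C(4,0)·9! - C(4,1)·8! + C(4,2)·7! - C(4,3)·6! + C(4,4)·5!
= 362880 - 161280 + 30240 - 2880 + 120
= 229080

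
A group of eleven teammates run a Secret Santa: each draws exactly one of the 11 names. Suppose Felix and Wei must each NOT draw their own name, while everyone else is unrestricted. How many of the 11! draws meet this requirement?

Let A_j be the event that the j-th constrained one is fixed. By inclusion-exclusion over the 2 events:
Σ_{j=0}^{2} (-1)^j C(2,j)(11-j)!
= C(2,0)·11! - C(2,1)·10! + C(2,2)·9!
= 39916800 - 7257600 + 362880
= 33022080

33022080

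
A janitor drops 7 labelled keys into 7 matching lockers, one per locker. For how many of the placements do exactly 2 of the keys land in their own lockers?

924

Pick the 2 fixed positions: C(7,2) = 21 ways.
The other 5 form a derangement: !5 = 44.
Total: 21 × 44 = 924.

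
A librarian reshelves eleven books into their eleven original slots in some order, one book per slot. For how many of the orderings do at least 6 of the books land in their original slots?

# with exactly i fixed is C(11,i)·!(11-i); sum over i=6..11:
  i=6: C(11,6)·!5 = 462·44 = 20328
  i=7: C(11,7)·!4 = 330·9 = 2970
  i=8: C(11,8)·!3 = 165·2 = 330
  i=9: C(11,9)·!2 = 55·1 = 55
  i=10: C(11,10)·!1 = 11·0 = 0
  i=11: C(11,11)·!0 = 1·1 = 1
Total = 23684.

23684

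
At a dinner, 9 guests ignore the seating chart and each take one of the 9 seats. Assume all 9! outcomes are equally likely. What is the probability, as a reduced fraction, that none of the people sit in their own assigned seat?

16687/45360

Favorable outcomes: !9 = 133496.
Total outcomes: 9! = 362880.
Probability = 133496/362880 = 16687/45360.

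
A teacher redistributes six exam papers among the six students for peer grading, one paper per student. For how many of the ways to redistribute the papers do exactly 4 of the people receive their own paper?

15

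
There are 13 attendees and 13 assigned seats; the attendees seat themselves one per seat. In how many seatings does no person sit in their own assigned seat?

2290792932

!13 = 13! · Σ_{k=0}^{13} (-1)^k/k!
= 13! - 13!/1! + 13!/2! - 13!/3! + 13!/4! - 13!/5! + 13!/6! - 13!/7! + 13!/8! - 13!/9! + 13!/10! - 13!/11! + 13!/12! - 13!/13!
= 6227020800 - 6227020800 + 3113510400 - 1037836800 + 259459200 - 51891840 + 8648640 - 1235520 + 154440 - 17160 + 1716 - 156 + 13 - 1
= 2290792932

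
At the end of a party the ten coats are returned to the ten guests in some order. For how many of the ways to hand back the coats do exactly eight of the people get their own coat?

Pick the 8 fixed positions: C(10,8) = 45 ways.
The remaining 2 must be deranged: !2 = 1.
Total: 45 × 1 = 45.

45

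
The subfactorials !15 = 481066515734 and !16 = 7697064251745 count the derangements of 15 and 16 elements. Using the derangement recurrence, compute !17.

130850092279664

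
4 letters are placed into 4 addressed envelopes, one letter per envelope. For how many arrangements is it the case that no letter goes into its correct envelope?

9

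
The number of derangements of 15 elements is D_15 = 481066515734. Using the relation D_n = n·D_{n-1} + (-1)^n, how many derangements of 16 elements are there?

D_16 = 16·481066515734 + 1 = 7697064251745.

7697064251745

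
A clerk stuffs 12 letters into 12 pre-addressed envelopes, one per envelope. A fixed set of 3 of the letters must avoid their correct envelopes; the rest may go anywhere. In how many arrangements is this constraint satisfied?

369774720

Let A_j be the event that the j-th constrained one is fixed. By inclusion-exclusion over the 3 events:
Σ_{j=0}^{3} (-1)^j C(3,j)(12-j)!
= C(3,0)·12! - C(3,1)·11! + C(3,2)·10! - C(3,3)·9!
= 479001600 - 119750400 + 10886400 - 362880
= 369774720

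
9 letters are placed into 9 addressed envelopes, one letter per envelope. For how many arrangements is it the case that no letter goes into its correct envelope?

!9 is the nearest integer to 9!/e.
9! = 362880, and 362880/e ≈ 133496.09, so !9 = 133496.

133496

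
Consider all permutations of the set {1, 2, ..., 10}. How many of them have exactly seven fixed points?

Choose which 7 of the 10 are fixed: C(10,7) = 120.
The other 3 form a derangement: !3 = 2.
Total: 120 × 2 = 240.

240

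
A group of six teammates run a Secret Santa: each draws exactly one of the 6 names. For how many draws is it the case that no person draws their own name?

265

Use !n = (n-1)(!(n-1) + !(n-2)).
!6 = 5·(44 + 9) = 5·53 = 265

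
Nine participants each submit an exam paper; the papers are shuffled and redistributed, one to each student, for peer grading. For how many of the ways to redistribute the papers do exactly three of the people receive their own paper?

22260

Pick the 3 fixed positions: C(9,3) = 84 ways.
The other 6 form a derangement: !6 = 265.
Total: 84 × 265 = 22260.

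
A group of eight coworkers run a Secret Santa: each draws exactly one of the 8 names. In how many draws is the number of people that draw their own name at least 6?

29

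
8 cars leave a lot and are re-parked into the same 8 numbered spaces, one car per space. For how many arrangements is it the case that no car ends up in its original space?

14833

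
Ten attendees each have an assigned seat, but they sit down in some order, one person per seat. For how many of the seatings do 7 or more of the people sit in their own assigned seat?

286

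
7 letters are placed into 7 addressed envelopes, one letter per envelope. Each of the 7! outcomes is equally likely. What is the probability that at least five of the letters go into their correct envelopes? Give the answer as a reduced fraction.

11/2520

Favorable outcomes: Σ_{i≥5} C(7,i)·!(7-i) = 21·1 + 7·0 + 1·1 = 22.
Total outcomes: 7! = 5040.
Probability = 22/5040 = 11/2520.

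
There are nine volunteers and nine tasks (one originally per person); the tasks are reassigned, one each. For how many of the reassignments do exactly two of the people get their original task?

66744

Pick the 2 fixed positions: C(9,2) = 36 ways.
The remaining 7 must be deranged: !7 = 1854.
Total: 36 × 1854 = 66744.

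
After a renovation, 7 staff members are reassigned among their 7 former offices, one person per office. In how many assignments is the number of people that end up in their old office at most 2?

4633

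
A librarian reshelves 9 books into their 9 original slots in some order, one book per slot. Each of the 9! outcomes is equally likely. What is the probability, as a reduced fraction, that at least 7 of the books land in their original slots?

37/362880

Favorable outcomes: Σ_{i≥7} C(9,i)·!(9-i) = 36·1 + 9·0 + 1·1 = 37.
Total outcomes: 9! = 362880.
Probability = 37/362880 = 37/362880.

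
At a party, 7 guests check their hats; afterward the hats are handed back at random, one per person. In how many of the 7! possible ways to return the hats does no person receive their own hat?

1854

Recurrence: !7 = 7·!6 + (-1)^7.
!7 = 7·265 - 1 = 1854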